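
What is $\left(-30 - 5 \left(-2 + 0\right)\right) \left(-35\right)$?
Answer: $700$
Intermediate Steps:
$\left(-30 - 5 \left(-2 + 0\right)\right) \left(-35\right) = \left(-30 - -10\right) \left(-35\right) = \left(-30 + 10\right) \left(-35\right) = \left(-20\right) \left(-35\right) = 700$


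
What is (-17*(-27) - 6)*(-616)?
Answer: -279048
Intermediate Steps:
(-17*(-27) - 6)*(-616) = (459 - 6)*(-616) = 453*(-616) = -279048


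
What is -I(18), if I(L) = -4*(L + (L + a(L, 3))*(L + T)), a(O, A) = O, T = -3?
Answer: 2232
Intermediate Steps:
I(L) = -4*L - 8*L*(-3 + L) (I(L) = -4*(L + (L + L)*(L - 3)) = -4*(L + (2*L)*(-3 + L)) = -4*(L + 2*L*(-3 + L)) = -4*L - 8*L*(-3 + L))
-I(18) = -4*18*(5 - 2*18) = -4*18*(5 - 36) = -4*18*(-31) = -1*(-2232) = 2232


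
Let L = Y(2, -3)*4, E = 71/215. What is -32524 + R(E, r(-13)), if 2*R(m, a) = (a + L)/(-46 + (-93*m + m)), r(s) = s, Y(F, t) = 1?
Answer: -356072107/10948 ≈ -32524.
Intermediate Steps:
E = 71/215 (E = 71*(1/215) = 71/215 ≈ 0.33023)
L = 4 (L = 1*4 = 4)
R(m, a) = (4 + a)/(2*(-46 - 92*m)) (R(m, a) = ((a + 4)/(-46 + (-93*m + m)))/2 = ((4 + a)/(-46 - 92*m))/2 = (4 + a)/(2*(-46 - 92*m)))
-32524 + R(E, r(-13)) = -32524 + (-4 - 1*(-13))/(92*(1 + 2*(71/215))) = -32524 + (-4 + 13)/(92*(1 + 142/215)) = -32524 + (1/92)*9/(357/215) = -32524 + (1/92)*(215/357)*9 = -32524 + 645/10948 = -356072107/10948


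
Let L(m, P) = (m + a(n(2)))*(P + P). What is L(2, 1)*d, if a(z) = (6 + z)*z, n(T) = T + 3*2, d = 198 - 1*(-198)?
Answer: 90288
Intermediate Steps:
d = 396 (d = 198 + 198 = 396)
n(T) = 6 + T (n(T) = T + 6 = 6 + T)
a(z) = z*(6 + z)
L(m, P) = 2*P*(112 + m) (L(m, P) = (m + (6 + 2)*(6 + (6 + 2)))*(P + P) = (m + 8*(6 + 8))*(2*P) = (m + 8*14)*(2*P) = (m + 112)*(2*P) = (112 + m)*(2*P) = 2*P*(112 + m))
L(2, 1)*d = (2*1*(112 + 2))*396 = (2*1*114)*396 = 228*396 = 90288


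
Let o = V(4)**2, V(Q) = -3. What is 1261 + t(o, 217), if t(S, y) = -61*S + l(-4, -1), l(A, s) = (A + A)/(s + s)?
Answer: 716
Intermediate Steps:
l(A, s) = A/s (l(A, s) = (2*A)/((2*s)) = (2*A)*(1/(2*s)) = A/s)
o = 9 (o = (-3)**2 = 9)
t(S, y) = 4 - 61*S (t(S, y) = -61*S - 4/(-1) = -61*S - 4*(-1) = -61*S + 4 = 4 - 61*S)
1261 + t(o, 217) = 1261 + (4 - 61*9) = 1261 + (4 - 549) = 1261 - 545 = 716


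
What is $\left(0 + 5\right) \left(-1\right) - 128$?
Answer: $-133$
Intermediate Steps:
$\left(0 + 5\right) \left(-1\right) - 128 = 5 \left(-1\right) - 128 = -5 - 128 = -133$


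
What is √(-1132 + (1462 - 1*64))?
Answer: √266 ≈ 16.310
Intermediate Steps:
√(-1132 + (1462 - 1*64)) = √(-1132 + (1462 - 64)) = √(-1132 + 1398) = √266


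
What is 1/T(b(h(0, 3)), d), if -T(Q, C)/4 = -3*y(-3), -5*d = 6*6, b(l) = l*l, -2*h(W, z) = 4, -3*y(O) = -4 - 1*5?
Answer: 1/36 ≈ 0.027778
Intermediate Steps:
y(O) = 3 (y(O) = -(-4 - 1*5)/3 = -(-4 - 5)/3 = -1/3*(-9) = 3)
h(W, z) = -2 (h(W, z) = -1/2*4 = -2)
b(l) = l**2
d = -36/5 (d = -6*6/5 = -1/5*36 = -36/5 ≈ -7.2000)
T(Q, C) = 36 (T(Q, C) = -(-12)*3 = -4*(-9) = 36)
1/T(b(h(0, 3)), d) = 1/36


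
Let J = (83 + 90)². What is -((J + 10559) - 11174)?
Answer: -29314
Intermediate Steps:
J = 29929 (J = 173² = 29929)
-((J + 10559) - 11174) = -((29929 + 10559) - 11174) = -(40488 - 11174) = -1*29314 = -29314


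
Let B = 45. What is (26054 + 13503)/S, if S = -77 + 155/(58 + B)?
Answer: -4074371/7776 ≈ -523.97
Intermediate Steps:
S = -7776/103 (S = -77 + 155/(58 + 45) = -77 + 155/103 = -7776/103 ≈ -75.495)
(26054 + 13503)/S = (26054 + 13503)/(-7776/103) = 39557*(-103/7776) = -4074371/7776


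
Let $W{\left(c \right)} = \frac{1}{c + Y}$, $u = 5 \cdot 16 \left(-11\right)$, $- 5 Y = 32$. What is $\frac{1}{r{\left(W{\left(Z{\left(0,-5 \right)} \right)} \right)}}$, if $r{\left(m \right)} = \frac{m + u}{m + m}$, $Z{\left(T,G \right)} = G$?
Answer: $\frac{2}{10033} \approx 0.00019934$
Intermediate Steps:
$Y = - \frac{32}{5}$ ($Y = \left(- \frac{1}{5}\right) 32 = - \frac{32}{5} \approx -6.4$)
$u = -880$ ($u = 80 \left(-11\right) = -880$)
$W{\left(c \right)} = \frac{1}{- \frac{32}{5} + c}$ ($W{\left(c \right)} = \frac{1}{c - \frac{32}{5}} = \frac{1}{- \frac{32}{5} + c}$)
$r{\left(m \right)} = \frac{-880 + m}{2 m}$ ($r{\left(m \right)} = \frac{m - 880}{m + m} = \frac{-880 + m}{2 m}$)
$\frac{1}{r{\left(W{\left(Z{\left(0,-5 \right)} \right)} \right)}} = \frac{1}{\frac{1}{2} \frac{1}{5 \frac{1}{-32 + 5 \left(-5\right)}} \left(-880 + \frac{5}{-32 + 5 \left(-5\right)}\right)} = \frac{1}{\frac{1}{2} \frac{1}{5 \frac{1}{-32 - 25}} \left(-880 + \frac{5}{-32 - 25}\right)} = \frac{1}{\frac{1}{2} \frac{1}{5 \frac{1}{-57}} \left(-880 + \frac{5}{-57}\right)} = \frac{1}{\frac{1}{2} \frac{1}{5 \left(- \frac{1}{57}\right)} \left(-880 + 5 \left(- \frac{1}{57}\right)\right)} = \frac{1}{\frac{1}{2} \frac{1}{- \frac{5}{57}} \left(-880 - \frac{5}{57}\right)} = \frac{1}{\frac{1}{2} \left(- \frac{57}{5}\right) \left(- \frac{50165}{57}\right)} = \frac{1}{\frac{10033}{2}} = \frac{2}{10033}$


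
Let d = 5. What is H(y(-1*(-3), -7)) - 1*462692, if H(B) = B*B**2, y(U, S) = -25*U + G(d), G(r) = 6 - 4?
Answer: -851709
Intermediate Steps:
G(r) = 2
y(U, S) = 2 - 25*U (y(U, S) = -25*U + 2 = 2 - 25*U)
H(B) = B**3
H(y(-1*(-3), -7)) - 1*462692 = (2 - (-25)*(-3))**3 - 1*462692 = (2 - 25*3)**3 - 462692 = (2 - 75)**3 - 462692 = (-73)**3 - 462692 = -389017 - 462692 = -851709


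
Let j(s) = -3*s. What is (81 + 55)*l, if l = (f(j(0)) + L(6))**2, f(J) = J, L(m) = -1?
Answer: 136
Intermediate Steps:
l = 1 (l = (-3*0 - 1)**2 = (0 - 1)**2 = (-1)**2 = 1)
(81 + 55)*l = (81 + 55)*1 = 136*1 = 136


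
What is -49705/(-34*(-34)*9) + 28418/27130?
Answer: -526417889/141130260 ≈ -3.7300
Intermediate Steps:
-49705/(-34*(-34)*9) + 28418/27130 = -49705/(1156*9) + 28418*(1/27130) = -49705/10404 + 14209/13565 = -526417889/141130260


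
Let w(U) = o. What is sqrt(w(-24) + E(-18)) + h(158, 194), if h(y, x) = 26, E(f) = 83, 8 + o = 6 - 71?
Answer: 26 + sqrt(10) ≈ 29.162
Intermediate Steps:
o = -73 (o = -8 + (6 - 71) = -8 - 65 = -73)
w(U) = -73
sqrt(w(-24) + E(-18)) + h(158, 194) = sqrt(-73 + 83) + 26 = sqrt(10) + 26 = 26 + sqrt(10)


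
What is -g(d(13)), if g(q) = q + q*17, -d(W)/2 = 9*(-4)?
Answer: -1296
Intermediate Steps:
d(W) = 72 (d(W) = -18*(-4) = -2*(-36) = 72)
g(q) = 18*q (g(q) = q + 17*q = 18*q)
-g(d(13)) = -18*72 = -1*1296 = -1296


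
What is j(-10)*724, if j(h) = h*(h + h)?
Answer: 144800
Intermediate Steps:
j(h) = 2*h² (j(h) = h*(2*h) = 2*h²)
j(-10)*724 = (2*(-10)²)*724 = (2*100)*724 = 200*724 = 144800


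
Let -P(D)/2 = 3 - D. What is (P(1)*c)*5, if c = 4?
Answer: -80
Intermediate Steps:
P(D) = -6 + 2*D (P(D) = -2*(3 - D) = -6 + 2*D)
(P(1)*c)*5 = ((-6 + 2*1)*4)*5 = ((-6 + 2)*4)*5 = -4*4*5 = -16*5 = -80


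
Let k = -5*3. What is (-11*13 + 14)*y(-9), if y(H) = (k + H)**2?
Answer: -74304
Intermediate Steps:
k = -15
y(H) = (-15 + H)**2
(-11*13 + 14)*y(-9) = (-11*13 + 14)*(-15 - 9)**2 = (-143 + 14)*(-24)**2 = -129*576 = -74304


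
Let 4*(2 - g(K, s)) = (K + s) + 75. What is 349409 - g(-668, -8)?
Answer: 1397027/4 ≈ 3.4926e+5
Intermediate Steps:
g(K, s) = -67/4 - K/4 - s/4 (g(K, s) = 2 - ((K + s) + 75)/4 = 2 - (75 + K + s)/4 = 2 + (-75/4 - K/4 - s/4) = -67/4 - K/4 - s/4)
349409 - g(-668, -8) = 349409 - (-67/4 - ¼*(-668) - ¼*(-8)) = 349409 - (-67/4 + 167 + 2) = 349409 - 1*609/4 = 349409 - 609/4 = 1397027/4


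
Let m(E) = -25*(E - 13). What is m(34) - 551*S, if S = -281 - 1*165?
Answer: 245221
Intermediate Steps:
m(E) = 325 - 25*E (m(E) = -25*(-13 + E) = 325 - 25*E)
S = -446 (S = -281 - 165 = -446)
m(34) - 551*S = (325 - 25*34) - 551*(-446) = (325 - 850) + 245746 = -525 + 245746 = 245221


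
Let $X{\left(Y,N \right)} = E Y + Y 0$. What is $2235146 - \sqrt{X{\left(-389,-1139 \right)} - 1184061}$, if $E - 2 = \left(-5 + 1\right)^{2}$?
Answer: $2235146 - i \sqrt{1191063} \approx 2.2351 \cdot 10^{6} - 1091.4 i$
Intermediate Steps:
$E = 18$ ($E = 2 + \left(-5 + 1\right)^{2} = 2 + \left(-4\right)^{2} = 2 + 16 = 18$)
$X{\left(Y,N \right)} = 18 Y$ ($X{\left(Y,N \right)} = 18 Y + Y 0 = 18 Y + 0 = 18 Y$)
$2235146 - \sqrt{X{\left(-389,-1139 \right)} - 1184061} = 2235146 - \sqrt{18 \left(-389\right) - 1184061} = 2235146 - \sqrt{-7002 - 1184061} = 2235146 - \sqrt{-1191063} = 2235146 - i \sqrt{1191063}$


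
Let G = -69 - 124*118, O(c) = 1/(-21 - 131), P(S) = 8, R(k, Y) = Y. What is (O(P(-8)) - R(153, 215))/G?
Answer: 32681/2234552 ≈ 0.014625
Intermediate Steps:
O(c) = -1/152 (O(c) = 1/(-152) = -1/152)
G = -14701 (G = -69 - 14632 = -14701)
(O(P(-8)) - R(153, 215))/G = (-1/152 - 1*215)/(-14701) = (-1/152 - 215)*(-1/14701) = -32681/152*(-1/14701) = 32681/2234552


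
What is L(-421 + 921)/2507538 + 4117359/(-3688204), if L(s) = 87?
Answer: -1720685546399/1541385280292 ≈ -1.1163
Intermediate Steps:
L(-421 + 921)/2507538 + 4117359/(-3688204) = 87/2507538 + 4117359/(-3688204) = 87*(1/2507538) + 4117359*(-1/3688204) = 29/835846 - 4117359/3688204 = -1720685546399/1541385280292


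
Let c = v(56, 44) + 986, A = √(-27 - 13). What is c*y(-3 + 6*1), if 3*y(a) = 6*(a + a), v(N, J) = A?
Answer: 11832 + 24*I*√10 ≈ 11832.0 + 75.895*I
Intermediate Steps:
A = 2*I*√10 (A = √(-40) = 2*I*√10 ≈ 6.3246*I)
v(N, J) = 2*I*√10
y(a) = 4*a (y(a) = (6*(a + a))/3 = (6*(2*a))/3 = (12*a)/3 = 4*a)
c = 986 + 2*I*√10 (c = 2*I*√10 + 986 = 986 + 2*I*√10 ≈ 986.0 + 6.3246*I)
c*y(-3 + 6*1) = (986 + 2*I*√10)*(4*(-3 + 6*1)) = (986 + 2*I*√10)*(4*(-3 + 6)) = (986 + 2*I*√10)*(4*3) = (986 + 2*I*√10)*12 = 11832 + 24*I*√10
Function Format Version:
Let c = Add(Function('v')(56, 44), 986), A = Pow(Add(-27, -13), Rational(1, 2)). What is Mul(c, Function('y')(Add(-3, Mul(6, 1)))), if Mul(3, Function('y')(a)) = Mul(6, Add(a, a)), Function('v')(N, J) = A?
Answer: Add(11832, Mul(24, I, Pow(10, Rational(1, 2)))) ≈ Add(11832., Mul(75.895, I))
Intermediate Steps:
A = Mul(2, I, Pow(10, Rational(1, 2))) (A = Pow(-40, Rational(1, 2)) = Mul(2, I, Pow(10, Rational(1, 2))) ≈ Mul(6.3246, I))
Function('v')(N, J) = Mul(2, I, Pow(10, Rational(1, 2)))
Function('y')(a) = Mul(4, a) (Function('y')(a) = Mul(Rational(1, 3), Mul(6, Add(a, a))) = Mul(Rational(1, 3), Mul(6, Mul(2, a))) = Mul(Rational(1, 3), Mul(12, a)) = Mul(4, a))
c = Add(986, Mul(2, I, Pow(10, Rational(1, 2)))) (c = Add(Mul(2, I, Pow(10, Rational(1, 2))), 986) = Add(986, Mul(2, I, Pow(10, Rational(1, 2)))) ≈ Add(986.00, Mul(6.3246, I)))
Mul(c, Function('y')(Add(-3, Mul(6, 1)))) = Mul(Add(986, Mul(2, I, Pow(10, Rational(1, 2)))), Mul(4, Add(-3, Mul(6, 1)))) = Mul(Add(986, Mul(2, I, Pow(10, Rational(1, 2)))), Mul(4, Add(-3, 6))) = Mul(Add(986, Mul(2, I, Pow(10, Rational(1, 2)))), Mul(4, 3)) = Mul(Add(986, Mul(2, I, Pow(10, Rational(1, 2)))), 12) = Add(11832, Mul(24, I, Pow(10, Rational(1, 2))))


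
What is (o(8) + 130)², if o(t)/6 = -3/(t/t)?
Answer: 12544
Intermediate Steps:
o(t) = -18 (o(t) = 6*(-3/(t/t)) = 6*(-3/1) = 6*(-3*1) = 6*(-3) = -18)
(o(8) + 130)² = (-18 + 130)² = 112² = 12544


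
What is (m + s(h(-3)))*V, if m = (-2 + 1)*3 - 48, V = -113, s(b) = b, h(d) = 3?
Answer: 5424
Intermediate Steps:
m = -51 (m = -1*3 - 48 = -3 - 48 = -51)
(m + s(h(-3)))*V = (-51 + 3)*(-113) = -48*(-113) = 5424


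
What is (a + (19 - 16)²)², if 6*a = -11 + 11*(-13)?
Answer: 2500/9 ≈ 277.78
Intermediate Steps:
a = -77/3 (a = (-11 + 11*(-13))/6 = (-11 - 143)/6 = (⅙)*(-154) = -77/3 ≈ -25.667)
(a + (19 - 16)²)² = (-77/3 + (19 - 16)²)² = (-77/3 + 3²)² = (-77/3 + 9)² = (-50/3)² = 2500/9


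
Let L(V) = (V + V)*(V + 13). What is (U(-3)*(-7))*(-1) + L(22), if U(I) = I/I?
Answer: 1547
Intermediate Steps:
U(I) = 1
L(V) = 2*V*(13 + V) (L(V) = (2*V)*(13 + V) = 2*V*(13 + V))
(U(-3)*(-7))*(-1) + L(22) = (1*(-7))*(-1) + 2*22*(13 + 22) = -7*(-1) + 2*22*35 = 7 + 1540 = 1547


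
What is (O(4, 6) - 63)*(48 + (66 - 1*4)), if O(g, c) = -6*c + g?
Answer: -10450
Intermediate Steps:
O(g, c) = g - 6*c
(O(4, 6) - 63)*(48 + (66 - 1*4)) = ((4 - 6*6) - 63)*(48 + (66 - 1*4)) = ((4 - 36) - 63)*(48 + (66 - 4)) = (-32 - 63)*(48 + 62) = -95*110 = -10450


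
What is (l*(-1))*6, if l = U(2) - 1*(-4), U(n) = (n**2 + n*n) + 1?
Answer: -78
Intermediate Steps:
U(n) = 1 + 2*n**2 (U(n) = (n**2 + n**2) + 1 = 2*n**2 + 1 = 1 + 2*n**2)
l = 13 (l = (1 + 2*2**2) - 1*(-4) = (1 + 2*4) + 4 = (1 + 8) + 4 = 9 + 4 = 13)
(l*(-1))*6 = (13*(-1))*6 = -13*6 = -78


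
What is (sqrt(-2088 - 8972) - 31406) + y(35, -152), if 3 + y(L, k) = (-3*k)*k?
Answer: -100721 + 2*I*sqrt(2765) ≈ -1.0072e+5 + 105.17*I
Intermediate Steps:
y(L, k) = -3 - 3*k**2 (y(L, k) = -3 + (-3*k)*k = -3 - 3*k**2)
(sqrt(-2088 - 8972) - 31406) + y(35, -152) = (sqrt(-2088 - 8972) - 31406) + (-3 - 3*(-152)**2) = (sqrt(-11060) - 31406) + (-3 - 3*23104) = (2*I*sqrt(2765) - 31406) + (-3 - 69312) = (-31406 + 2*I*sqrt(2765)) - 69315 = -100721 + 2*I*sqrt(2765)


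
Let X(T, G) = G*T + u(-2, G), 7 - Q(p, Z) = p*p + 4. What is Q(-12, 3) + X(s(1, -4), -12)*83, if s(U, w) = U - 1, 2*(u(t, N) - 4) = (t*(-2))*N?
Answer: -1801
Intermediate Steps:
Q(p, Z) = 3 - p**2 (Q(p, Z) = 7 - (p*p + 4) = 7 - (p**2 + 4) = 7 - (4 + p**2) = 7 + (-4 - p**2) = 3 - p**2)
u(t, N) = 4 - N*t (u(t, N) = 4 + ((t*(-2))*N)/2 = 4 + ((-2*t)*N)/2 = 4 + (-2*N*t)/2 = 4 - N*t)
s(U, w) = -1 + U
X(T, G) = 4 + 2*G + G*T (X(T, G) = G*T + (4 - 1*G*(-2)) = G*T + (4 + 2*G) = 4 + 2*G + G*T)
Q(-12, 3) + X(s(1, -4), -12)*83 = (3 - 1*(-12)**2) + (4 + 2*(-12) - 12*(-1 + 1))*83 = (3 - 1*144) + (4 - 24 - 12*0)*83 = (3 - 144) + (4 - 24 + 0)*83 = -141 - 20*83 = -141 - 1660 = -1801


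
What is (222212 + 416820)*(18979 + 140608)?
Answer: 101981199784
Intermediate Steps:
(222212 + 416820)*(18979 + 140608) = 639032*159587 = 101981199784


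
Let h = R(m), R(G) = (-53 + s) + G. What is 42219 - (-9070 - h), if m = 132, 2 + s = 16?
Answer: 51382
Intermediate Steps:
s = 14 (s = -2 + 16 = 14)
R(G) = -39 + G (R(G) = (-53 + 14) + G = -39 + G)
h = 93 (h = -39 + 132 = 93)
42219 - (-9070 - h) = 42219 - (-9070 - 1*93) = 42219 - (-9070 - 93) = 42219 - 1*(-9163) = 42219 + 9163 = 51382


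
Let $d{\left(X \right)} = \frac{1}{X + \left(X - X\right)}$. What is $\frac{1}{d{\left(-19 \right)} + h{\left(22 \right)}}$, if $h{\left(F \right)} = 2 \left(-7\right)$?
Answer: $- \frac{19}{267} \approx -0.071161$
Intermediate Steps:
$h{\left(F \right)} = -14$
$d{\left(X \right)} = \frac{1}{X}$ ($d{\left(X \right)} = \frac{1}{X + 0} = \frac{1}{X}$)
$\frac{1}{d{\left(-19 \right)} + h{\left(22 \right)}} = \frac{1}{\frac{1}{-19} - 14} = \frac{1}{- \frac{1}{19} - 14} = \frac{1}{- \frac{267}{19}} = - \frac{19}{267}$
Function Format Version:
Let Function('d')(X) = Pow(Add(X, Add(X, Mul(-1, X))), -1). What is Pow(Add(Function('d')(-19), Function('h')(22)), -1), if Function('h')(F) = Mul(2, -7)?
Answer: Rational(-19, 267) ≈ -0.071161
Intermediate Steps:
Function('h')(F) = -14
Function('d')(X) = Pow(X, -1) (Function('d')(X) = Pow(Add(X, 0), -1) = Pow(X, -1))
Pow(Add(Function('d')(-19), Function('h')(22)), -1) = Pow(Add(Pow(-19, -1), -14), -1) = Pow(Add(Rational(-1, 19), -14), -1) = Pow(Rational(-267, 19), -1) = Rational(-19, 267)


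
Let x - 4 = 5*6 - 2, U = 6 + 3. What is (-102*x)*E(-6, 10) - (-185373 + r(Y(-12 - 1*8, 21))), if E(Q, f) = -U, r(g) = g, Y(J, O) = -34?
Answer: 214783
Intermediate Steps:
U = 9
x = 32 (x = 4 + (5*6 - 2) = 4 + (30 - 2) = 4 + 28 = 32)
E(Q, f) = -9 (E(Q, f) = -1*9 = -9)
(-102*x)*E(-6, 10) - (-185373 + r(Y(-12 - 1*8, 21))) = -102*32*(-9) - (-185373 - 34) = -3264*(-9) - 1*(-185407) = 29376 + 185407 = 214783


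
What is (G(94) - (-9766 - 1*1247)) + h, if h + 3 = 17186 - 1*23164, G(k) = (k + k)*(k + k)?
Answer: 40376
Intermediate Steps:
G(k) = 4*k² (G(k) = (2*k)*(2*k) = 4*k²)
h = -5981 (h = -3 + (17186 - 1*23164) = -3 + (17186 - 23164) = -3 - 5978 = -5981)
(G(94) - (-9766 - 1*1247)) + h = (4*94² - (-9766 - 1*1247)) - 5981 = (4*8836 - (-9766 - 1247)) - 5981 = (35344 - 1*(-11013)) - 5981 = (35344 + 11013) - 5981 = 46357 - 5981 = 40376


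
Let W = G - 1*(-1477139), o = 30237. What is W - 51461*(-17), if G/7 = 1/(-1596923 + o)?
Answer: 3684807871529/1566686 ≈ 2.3520e+6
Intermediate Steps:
G = -7/1566686 (G = 7/(-1596923 + 30237) = 7/(-1566686) = 7*(-1/1566686) = -7/1566686 ≈ -4.4680e-6)
W = 2314212991347/1566686 (W = -7/1566686 - 1*(-1477139) = -7/1566686 + 1477139 = 2314212991347/1566686 ≈ 1.4771e+6)
W - 51461*(-17) = 2314212991347/1566686 - 51461*(-17) = 2314212991347/1566686 - 1*(-874837) = 2314212991347/1566686 + 874837 = 3684807871529/1566686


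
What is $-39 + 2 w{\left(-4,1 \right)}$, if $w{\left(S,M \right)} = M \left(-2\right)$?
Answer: $-43$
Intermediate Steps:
$w{\left(S,M \right)} = - 2 M$
$-39 + 2 w{\left(-4,1 \right)} = -39 + 2 \left(\left(-2\right) 1\right) = -39 + 2 \left(-2\right) = -39 - 4 = -43$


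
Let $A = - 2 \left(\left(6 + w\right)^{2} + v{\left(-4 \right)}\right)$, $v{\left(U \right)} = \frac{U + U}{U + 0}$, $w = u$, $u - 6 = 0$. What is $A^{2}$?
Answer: $85264$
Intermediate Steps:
$u = 6$ ($u = 6 + 0 = 6$)
$w = 6$
$v{\left(U \right)} = 2$ ($v{\left(U \right)} = \frac{2 U}{U} = 2$)
$A = -292$ ($A = - 2 \left(\left(6 + 6\right)^{2} + 2\right) = - 2 \left(12^{2} + 2\right) = - 2 \left(144 + 2\right) = \left(-2\right) 146 = -292$)
$A^{2} = \left(-292\right)^{2} = 85264$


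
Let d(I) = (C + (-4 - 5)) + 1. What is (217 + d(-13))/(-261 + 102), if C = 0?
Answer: -209/159 ≈ -1.3145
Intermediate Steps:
d(I) = -8 (d(I) = (0 + (-4 - 5)) + 1 = (0 - 9) + 1 = -9 + 1 = -8)
(217 + d(-13))/(-261 + 102) = (217 - 8)/(-261 + 102) = 209/(-159) = 209*(-1/159) = -209/159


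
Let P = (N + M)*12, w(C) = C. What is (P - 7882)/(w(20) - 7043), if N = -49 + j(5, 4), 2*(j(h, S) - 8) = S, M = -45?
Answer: 8890/7023 ≈ 1.2658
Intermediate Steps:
j(h, S) = 8 + S/2
N = -39 (N = -49 + (8 + (1/2)*4) = -49 + (8 + 2) = -49 + 10 = -39)
P = -1008 (P = (-39 - 45)*12 = -84*12 = -1008)
(P - 7882)/(w(20) - 7043) = (-1008 - 7882)/(20 - 7043) = -8890/(-7023) = -8890*(-1/7023) = 8890/7023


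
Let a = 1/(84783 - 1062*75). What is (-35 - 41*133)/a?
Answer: -28169904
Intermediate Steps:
a = 1/5133 (a = 1/(84783 - 79650) = 1/5133 ≈ 0.00019482)
(-35 - 41*133)/a = (-35 - 41*133)/(1/5133) = (-35 - 5453)*5133 = -5488*5133 = -28169904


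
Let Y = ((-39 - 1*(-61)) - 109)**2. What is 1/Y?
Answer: 1/7569 ≈ 0.00013212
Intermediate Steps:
Y = 7569 (Y = ((-39 + 61) - 109)**2 = (22 - 109)**2 = (-87)**2 = 7569)
1/Y = 1/7569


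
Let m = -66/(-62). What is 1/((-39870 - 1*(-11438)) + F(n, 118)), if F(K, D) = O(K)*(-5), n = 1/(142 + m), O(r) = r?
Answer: -887/25219215 ≈ -3.5172e-5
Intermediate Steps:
m = 33/31 (m = -66*(-1/62) = 33/31 ≈ 1.0645)
n = 31/4435 (n = 1/(142 + 33/31) = 1/(4435/31) = 31/4435 ≈ 0.0069899)
F(K, D) = -5*K (F(K, D) = K*(-5) = -5*K)
1/((-39870 - 1*(-11438)) + F(n, 118)) = 1/((-39870 - 1*(-11438)) - 5*31/4435) = 1/((-39870 + 11438) - 31/887) = 1/(-28432 - 31/887) = 1/(-25219215/887) = -887/25219215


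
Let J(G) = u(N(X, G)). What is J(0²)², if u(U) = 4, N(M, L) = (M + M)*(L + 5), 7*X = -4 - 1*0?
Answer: 16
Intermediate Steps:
X = -4/7 (X = (-4 - 1*0)/7 = (-4 + 0)/7 = (⅐)*(-4) = -4/7 ≈ -0.57143)
N(M, L) = 2*M*(5 + L) (N(M, L) = (2*M)*(5 + L) = 2*M*(5 + L))
J(G) = 4
J(0²)² = 4² = 16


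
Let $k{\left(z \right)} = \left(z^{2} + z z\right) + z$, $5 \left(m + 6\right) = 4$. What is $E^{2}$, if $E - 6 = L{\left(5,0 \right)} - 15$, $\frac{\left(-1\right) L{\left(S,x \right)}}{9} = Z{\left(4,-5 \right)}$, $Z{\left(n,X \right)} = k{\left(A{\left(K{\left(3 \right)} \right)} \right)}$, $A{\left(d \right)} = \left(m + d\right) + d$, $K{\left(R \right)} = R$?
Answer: $\frac{480249}{625} \approx 768.4$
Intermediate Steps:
$m = - \frac{26}{5}$ ($m = -6 + \frac{1}{5} \cdot 4 = -6 + \frac{4}{5} = - \frac{26}{5} \approx -5.2$)
$A{\left(d \right)} = - \frac{26}{5} + 2 d$ ($A{\left(d \right)} = \left(- \frac{26}{5} + d\right) + d = - \frac{26}{5} + 2 d$)
$k{\left(z \right)} = z + 2 z^{2}$ ($k{\left(z \right)} = \left(z^{2} + z^{2}\right) + z = 2 z^{2} + z = z + 2 z^{2}$)
$Z{\left(n,X \right)} = \frac{52}{25}$ ($Z{\left(n,X \right)} = \left(- \frac{26}{5} + 2 \cdot 3\right) \left(1 + 2 \left(- \frac{26}{5} + 2 \cdot 3\right)\right) = \left(- \frac{26}{5} + 6\right) \left(1 + 2 \left(- \frac{26}{5} + 6\right)\right) = \frac{4 \left(1 + 2 \cdot \frac{4}{5}\right)}{5} = \frac{4 \left(1 + \frac{8}{5}\right)}{5} = \frac{4}{5} \cdot \frac{13}{5} = \frac{52}{25}$)
$L{\left(S,x \right)} = - \frac{468}{25}$ ($L{\left(S,x \right)} = \left(-9\right) \frac{52}{25} = - \frac{468}{25}$)
$E = - \frac{693}{25}$ ($E = 6 - \frac{843}{25} = - \frac{693}{25} \approx -27.72$)
$E^{2} = \left(- \frac{693}{25}\right)^{2} = \frac{480249}{625}$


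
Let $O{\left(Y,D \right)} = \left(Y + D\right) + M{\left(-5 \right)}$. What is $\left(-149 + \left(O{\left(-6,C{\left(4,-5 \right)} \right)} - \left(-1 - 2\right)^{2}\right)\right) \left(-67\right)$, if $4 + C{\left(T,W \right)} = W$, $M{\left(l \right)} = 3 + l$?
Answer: $11725$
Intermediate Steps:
$C{\left(T,W \right)} = -4 + W$
$O{\left(Y,D \right)} = -2 + D + Y$ ($O{\left(Y,D \right)} = \left(Y + D\right) + \left(3 - 5\right) = \left(D + Y\right) - 2 = -2 + D + Y$)
$\left(-149 + \left(O{\left(-6,C{\left(4,-5 \right)} \right)} - \left(-1 - 2\right)^{2}\right)\right) \left(-67\right) = \left(-149 - \left(17 + \left(-1 - 2\right)^{2}\right)\right) \left(-67\right) = \left(-149 - 26\right) \left(-67\right) = \left(-175\right) \left(-67\right) = 11725$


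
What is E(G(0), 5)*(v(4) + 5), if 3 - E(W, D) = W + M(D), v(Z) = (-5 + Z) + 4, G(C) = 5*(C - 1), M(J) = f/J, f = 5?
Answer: 56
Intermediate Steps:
M(J) = 5/J
G(C) = -5 + 5*C (G(C) = 5*(-1 + C) = -5 + 5*C)
v(Z) = -1 + Z
E(W, D) = 3 - W - 5/D (E(W, D) = 3 - (W + 5/D) = 3 + (-W - 5/D) = 3 - W - 5/D)
E(G(0), 5)*(v(4) + 5) = (3 - (-5 + 5*0) - 5/5)*((-1 + 4) + 5) = (3 - (-5 + 0) - 5*⅕)*(3 + 5) = (3 - 1*(-5) - 1)*8 = (3 + 5 - 1)*8 = 7*8 = 56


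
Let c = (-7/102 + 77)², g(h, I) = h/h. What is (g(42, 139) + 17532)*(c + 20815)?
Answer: 4876535151577/10404 ≈ 4.6872e+8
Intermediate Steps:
g(h, I) = 1
c = 61575409/10404 (c = (-7*1/102 + 77)² = (-7/102 + 77)² = (7847/102)² = 61575409/10404 ≈ 5918.4)
(g(42, 139) + 17532)*(c + 20815) = (1 + 17532)*(61575409/10404 + 20815) = 17533*(278134669/10404) = 4876535151577/10404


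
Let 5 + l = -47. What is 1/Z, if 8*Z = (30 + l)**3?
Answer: -1/1331 ≈ -0.00075131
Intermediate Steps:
l = -52 (l = -5 - 47 = -52)
Z = -1331 (Z = (30 - 52)**3/8 = (1/8)*(-22)**3 = (1/8)*(-10648) = -1331)
1/Z = 1/(-1331) = -1/1331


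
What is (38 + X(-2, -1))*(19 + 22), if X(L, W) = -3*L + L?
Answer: 1722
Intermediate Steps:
X(L, W) = -2*L
(38 + X(-2, -1))*(19 + 22) = (38 - 2*(-2))*(19 + 22) = (38 + 4)*41 = 42*41 = 1722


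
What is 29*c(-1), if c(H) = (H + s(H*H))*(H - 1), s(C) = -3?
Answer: 232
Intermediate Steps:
c(H) = (-1 + H)*(-3 + H) (c(H) = (H - 3)*(H - 1) = (-3 + H)*(-1 + H) = (-1 + H)*(-3 + H))
29*c(-1) = 29*(3 + (-1)² - 4*(-1)) = 29*(3 + 1 + 4) = 29*8 = 232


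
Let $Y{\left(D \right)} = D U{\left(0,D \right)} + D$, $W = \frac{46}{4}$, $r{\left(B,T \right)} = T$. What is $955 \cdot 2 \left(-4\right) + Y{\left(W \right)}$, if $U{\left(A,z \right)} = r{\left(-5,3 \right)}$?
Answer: $-7594$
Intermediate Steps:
$U{\left(A,z \right)} = 3$
$W = \frac{23}{2}$ ($W = 46 \cdot \frac{1}{4} = \frac{23}{2} \approx 11.5$)
$Y{\left(D \right)} = 4 D$ ($Y{\left(D \right)} = D 3 + D = 3 D + D = 4 D$)
$955 \cdot 2 \left(-4\right) + Y{\left(W \right)} = 955 \cdot 2 \left(-4\right) + 4 \cdot \frac{23}{2} = 955 \left(-8\right) + 46 = -7640 + 46 = -7594$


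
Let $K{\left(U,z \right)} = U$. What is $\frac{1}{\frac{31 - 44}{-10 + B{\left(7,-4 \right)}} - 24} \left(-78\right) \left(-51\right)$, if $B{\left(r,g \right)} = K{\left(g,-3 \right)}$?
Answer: $- \frac{3276}{19} \approx -172.42$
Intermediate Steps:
$B{\left(r,g \right)} = g$
$\frac{1}{\frac{31 - 44}{-10 + B{\left(7,-4 \right)}} - 24} \left(-78\right) \left(-51\right) = \frac{1}{\frac{31 - 44}{-10 - 4} - 24} \left(-78\right) \left(-51\right) = \frac{1}{- \frac{13}{-14} - 24} \left(-78\right) \left(-51\right) = \frac{1}{\left(-13\right) \left(- \frac{1}{14}\right) - 24} \left(-78\right) \left(-51\right) = \frac{1}{\frac{13}{14} - 24} \left(-78\right) \left(-51\right) = \frac{1}{- \frac{323}{14}} \left(-78\right) \left(-51\right) = \left(- \frac{14}{323}\right) \left(-78\right) \left(-51\right) = \frac{1092}{323} \left(-51\right) = - \frac{3276}{19}$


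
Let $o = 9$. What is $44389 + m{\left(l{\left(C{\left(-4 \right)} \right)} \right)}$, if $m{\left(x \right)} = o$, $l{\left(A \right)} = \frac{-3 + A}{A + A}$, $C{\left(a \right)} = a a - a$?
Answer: $44398$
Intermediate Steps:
$C{\left(a \right)} = a^{2} - a$
$l{\left(A \right)} = \frac{-3 + A}{2 A}$
$m{\left(x \right)} = 9$
$44389 + m{\left(l{\left(C{\left(-4 \right)} \right)} \right)} = 44389 + 9 = 44398$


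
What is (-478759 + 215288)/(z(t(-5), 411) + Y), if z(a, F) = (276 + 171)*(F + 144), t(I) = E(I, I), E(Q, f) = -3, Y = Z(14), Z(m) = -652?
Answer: -263471/247433 ≈ -1.0648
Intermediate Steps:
Y = -652
t(I) = -3
z(a, F) = 64368 + 447*F (z(a, F) = 447*(144 + F) = 64368 + 447*F)
(-478759 + 215288)/(z(t(-5), 411) + Y) = (-478759 + 215288)/((64368 + 447*411) - 652) = -263471/((64368 + 183717) - 652) = -263471/(248085 - 652) = -263471/247433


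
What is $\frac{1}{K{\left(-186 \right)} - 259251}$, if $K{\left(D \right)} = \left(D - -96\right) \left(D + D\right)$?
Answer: $- \frac{1}{225771} \approx -4.4293 \cdot 10^{-6}$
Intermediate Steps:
$K{\left(D \right)} = 2 D \left(96 + D\right)$ ($K{\left(D \right)} = \left(D + 96\right) 2 D = \left(96 + D\right) 2 D = 2 D \left(96 + D\right)$)
$\frac{1}{K{\left(-186 \right)} - 259251} = \frac{1}{2 \left(-186\right) \left(96 - 186\right) - 259251} = \frac{1}{2 \left(-186\right) \left(-90\right) - 259251} = \frac{1}{33480 - 259251} = \frac{1}{-225771} = - \frac{1}{225771}$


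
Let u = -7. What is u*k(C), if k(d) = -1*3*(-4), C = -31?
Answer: -84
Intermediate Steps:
k(d) = 12 (k(d) = -3*(-4) = 12)
u*k(C) = -7*12 = -84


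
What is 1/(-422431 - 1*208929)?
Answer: -1/631360 ≈ -1.5839e-6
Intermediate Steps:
1/(-422431 - 1*208929) = 1/(-422431 - 208929) = 1/(-631360) = -1/631360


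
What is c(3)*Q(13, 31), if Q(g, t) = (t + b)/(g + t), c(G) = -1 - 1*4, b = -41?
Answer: 25/22 ≈ 1.1364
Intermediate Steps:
c(G) = -5 (c(G) = -1 - 4 = -5)
Q(g, t) = (-41 + t)/(g + t) (Q(g, t) = (t - 41)/(g + t) = (-41 + t)/(g + t))
c(3)*Q(13, 31) = -5*(-41 + 31)/(13 + 31) = -5*(-10)/44 = -5*(-5/22) = 25/22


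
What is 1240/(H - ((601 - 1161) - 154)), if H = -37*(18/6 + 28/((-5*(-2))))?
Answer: 6200/2497 ≈ 2.4830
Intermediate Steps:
H = -1073/5 (H = -37*(18*(1/6) + 28/10) = -37*(3 + 28*(1/10)) = -37*(3 + 14/5) = -37*29/5 = -1073/5 ≈ -214.60)
1240/(H - ((601 - 1161) - 154)) = 1240/(-1073/5 - ((601 - 1161) - 154)) = 1240/(-1073/5 - (-560 - 154)) = 1240/(-1073/5 - 1*(-714)) = 1240/(-1073/5 + 714) = 1240/(2497/5) = 1240*(5/2497) = 6200/2497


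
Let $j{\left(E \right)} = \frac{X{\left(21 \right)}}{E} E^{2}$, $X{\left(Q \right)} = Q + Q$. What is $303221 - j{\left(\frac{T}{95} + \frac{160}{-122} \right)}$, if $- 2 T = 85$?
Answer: $\frac{351518756}{1159} \approx 3.033 \cdot 10^{5}$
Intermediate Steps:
$T = - \frac{85}{2}$ ($T = \left(- \frac{1}{2}\right) 85 = - \frac{85}{2} \approx -42.5$)
$X{\left(Q \right)} = 2 Q$
$j{\left(E \right)} = 42 E$ ($j{\left(E \right)} = \frac{2 \cdot 21}{E} E^{2} = \frac{42}{E} E^{2} = 42 E$)
$303221 - j{\left(\frac{T}{95} + \frac{160}{-122} \right)} = 303221 - 42 \left(- \frac{85}{2 \cdot 95} + \frac{160}{-122}\right) = 303221 - 42 \left(\left(- \frac{85}{2}\right) \frac{1}{95} + 160 \left(- \frac{1}{122}\right)\right) = 303221 - 42 \left(- \frac{17}{38} - \frac{80}{61}\right) = 303221 - 42 \left(- \frac{4077}{2318}\right) = 303221 - - \frac{85617}{1159} = 303221 + \frac{85617}{1159} = \frac{351518756}{1159}$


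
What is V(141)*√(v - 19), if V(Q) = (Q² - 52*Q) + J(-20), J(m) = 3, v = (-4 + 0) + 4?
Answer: 12552*I*√19 ≈ 54713.0*I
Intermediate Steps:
v = 0 (v = -4 + 4 = 0)
V(Q) = 3 + Q² - 52*Q (V(Q) = (Q² - 52*Q) + 3 = 3 + Q² - 52*Q)
V(141)*√(v - 19) = (3 + 141² - 52*141)*√(0 - 19) = (3 + 19881 - 7332)*√(-19) = 12552*(I*√19) = 12552*I*√19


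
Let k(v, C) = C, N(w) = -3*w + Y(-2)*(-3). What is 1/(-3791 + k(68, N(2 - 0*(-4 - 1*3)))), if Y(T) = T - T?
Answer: -1/3797 ≈ -0.00026337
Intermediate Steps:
Y(T) = 0
N(w) = -3*w (N(w) = -3*w + 0*(-3) = -3*w + 0 = -3*w)
1/(-3791 + k(68, N(2 - 0*(-4 - 1*3)))) = 1/(-3791 - 3*(2 - 0*(-4 - 1*3))) = 1/(-3791 - 3*(2 - 0*(-4 - 3))) = 1/(-3791 - 3*(2 - 0*(-7))) = 1/(-3791 - 3*(2 - 1*0)) = 1/(-3791 - 3*(2 + 0)) = 1/(-3791 - 3*2) = 1/(-3791 - 6) = 1/(-3797) = -1/3797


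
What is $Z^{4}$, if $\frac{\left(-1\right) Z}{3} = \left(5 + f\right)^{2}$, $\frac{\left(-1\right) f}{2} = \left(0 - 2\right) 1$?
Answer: $3486784401$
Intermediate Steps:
$f = 4$ ($f = - 2 \left(0 - 2\right) 1 = - 2 \left(\left(-2\right) 1\right) = \left(-2\right) \left(-2\right) = 4$)
$Z = -243$ ($Z = - 3 \left(5 + 4\right)^{2} = - 3 \cdot 9^{2} = \left(-3\right) 81 = -243$)
$Z^{4} = \left(-243\right)^{4} = 3486784401$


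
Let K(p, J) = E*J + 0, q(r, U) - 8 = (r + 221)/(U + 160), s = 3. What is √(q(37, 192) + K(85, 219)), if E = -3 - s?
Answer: I*√2526997/44 ≈ 36.128*I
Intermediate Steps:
E = -6 (E = -3 - 1*3 = -3 - 3 = -6)
q(r, U) = 8 + (221 + r)/(160 + U) (q(r, U) = 8 + (r + 221)/(U + 160) = 8 + (221 + r)/(160 + U))
K(p, J) = -6*J (K(p, J) = -6*J + 0 = -6*J)
√(q(37, 192) + K(85, 219)) = √((1501 + 37 + 8*192)/(160 + 192) - 6*219) = √((1501 + 37 + 1536)/352 - 1314) = √((1/352)*3074 - 1314) = √(1537/176 - 1314) = √(-229727/176) = I*√2526997/44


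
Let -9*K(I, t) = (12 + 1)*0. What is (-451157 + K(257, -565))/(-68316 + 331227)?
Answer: -451157/262911 ≈ -1.7160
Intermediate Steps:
K(I, t) = 0 (K(I, t) = -(12 + 1)*0/9 = -13*0/9 = -⅑*0 = 0)
(-451157 + K(257, -565))/(-68316 + 331227) = (-451157 + 0)/(-68316 + 331227) = -451157/262911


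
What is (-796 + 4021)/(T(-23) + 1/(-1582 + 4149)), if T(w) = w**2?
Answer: 2759525/452648 ≈ 6.0964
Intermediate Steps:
(-796 + 4021)/(T(-23) + 1/(-1582 + 4149)) = (-796 + 4021)/((-23)**2 + 1/(-1582 + 4149)) = 3225/(529 + 1/2567) = 3225/(1357944/2567) = 3225*(2567/1357944) = 2759525/452648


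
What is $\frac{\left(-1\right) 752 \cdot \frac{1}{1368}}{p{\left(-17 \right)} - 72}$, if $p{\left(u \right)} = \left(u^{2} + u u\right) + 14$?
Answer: $- \frac{47}{44460} \approx -0.0010571$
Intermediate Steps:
$p{\left(u \right)} = 14 + 2 u^{2}$ ($p{\left(u \right)} = \left(u^{2} + u^{2}\right) + 14 = 2 u^{2} + 14 = 14 + 2 u^{2}$)
$\frac{\left(-1\right) 752 \cdot \frac{1}{1368}}{p{\left(-17 \right)} - 72} = \frac{\left(-1\right) 752 \cdot \frac{1}{1368}}{\left(14 + 2 \left(-17\right)^{2}\right) - 72} = \frac{\left(-752\right) \frac{1}{1368}}{\left(14 + 2 \cdot 289\right) - 72} = - \frac{94}{171 \left(\left(14 + 578\right) - 72\right)} = - \frac{94}{171 \left(592 - 72\right)} = - \frac{94}{171 \cdot 520} = \left(- \frac{94}{171}\right) \frac{1}{520} = - \frac{47}{44460}$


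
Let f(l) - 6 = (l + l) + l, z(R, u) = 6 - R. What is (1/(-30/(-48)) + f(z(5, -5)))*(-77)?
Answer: -4081/5 ≈ -816.20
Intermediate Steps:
f(l) = 6 + 3*l (f(l) = 6 + ((l + l) + l) = 6 + (2*l + l) = 6 + 3*l)
(1/(-30/(-48)) + f(z(5, -5)))*(-77) = (1/(-30/(-48)) + (6 + 3*(6 - 1*5)))*(-77) = (1/(-30*(-1/48)) + (6 + 3*(6 - 5)))*(-77) = (1/(5/8) + (6 + 3*1))*(-77) = (8/5 + (6 + 3))*(-77) = (8/5 + 9)*(-77) = (53/5)*(-77) = -4081/5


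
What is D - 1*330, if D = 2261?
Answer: 1931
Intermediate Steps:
D - 1*330 = 2261 - 1*330 = 2261 - 330 = 1931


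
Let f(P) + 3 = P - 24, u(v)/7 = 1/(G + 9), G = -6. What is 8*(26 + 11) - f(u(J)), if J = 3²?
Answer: 962/3 ≈ 320.67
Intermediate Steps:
J = 9
u(v) = 7/3 (u(v) = 7/(-6 + 9) = 7/3)
f(P) = -27 + P (f(P) = -3 + (P - 24) = -3 + (-24 + P) = -27 + P)
8*(26 + 11) - f(u(J)) = 8*(26 + 11) - (-27 + 7/3) = 8*37 - 1*(-74/3) = 296 + 74/3 = 962/3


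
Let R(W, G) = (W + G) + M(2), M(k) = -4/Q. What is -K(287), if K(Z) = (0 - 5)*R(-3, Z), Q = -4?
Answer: 1425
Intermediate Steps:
M(k) = 1 (M(k) = -4/(-4) = -4*(-¼) = 1)
R(W, G) = 1 + G + W (R(W, G) = (W + G) + 1 = (G + W) + 1 = 1 + G + W)
K(Z) = 10 - 5*Z (K(Z) = (0 - 5)*(1 + Z - 3) = -5*(-2 + Z) = 10 - 5*Z)
-K(287) = -(10 - 5*287) = -(10 - 1435) = -1*(-1425) = 1425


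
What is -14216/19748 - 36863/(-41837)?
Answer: 33303933/206549269 ≈ 0.16124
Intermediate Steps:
-14216/19748 - 36863/(-41837) = -14216*1/19748 - 36863*(-1/41837) = -3554/4937 + 36863/41837 = 33303933/206549269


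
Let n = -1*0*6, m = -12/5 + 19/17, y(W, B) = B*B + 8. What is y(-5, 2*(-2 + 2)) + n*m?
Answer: 8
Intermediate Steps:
y(W, B) = 8 + B**2 (y(W, B) = B**2 + 8 = 8 + B**2)
m = -109/85 (m = -12*1/5 + 19*(1/17) = -12/5 + 19/17 = -109/85 ≈ -1.2824)
n = 0 (n = 0*6 = 0)
y(-5, 2*(-2 + 2)) + n*m = (8 + (2*(-2 + 2))**2) + 0*(-109/85) = (8 + (2*0)**2) + 0 = (8 + 0**2) + 0 = (8 + 0) + 0 = 8 + 0 = 8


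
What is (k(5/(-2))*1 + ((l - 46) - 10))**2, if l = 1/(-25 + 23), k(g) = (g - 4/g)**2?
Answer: 31013761/10000 ≈ 3101.4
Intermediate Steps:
l = -1/2 (l = 1/(-2) = -1/2 ≈ -0.50000)
(k(5/(-2))*1 + ((l - 46) - 10))**2 = (((-4 + (5/(-2))**2)**2/(5/(-2))**2)*1 + ((-1/2 - 46) - 10))**2 = (((-4 + (5*(-1/2))**2)**2/(5*(-1/2))**2)*1 + (-93/2 - 10))**2 = (((-4 + (-5/2)**2)**2/(-5/2)**2)*1 - 113/2)**2 = ((4*(-4 + 25/4)**2/25)*1 - 113/2)**2 = ((4*(9/4)**2/25)*1 - 113/2)**2 = (((4/25)*(81/16))*1 - 113/2)**2 = ((81/100)*1 - 113/2)**2 = (81/100 - 113/2)**2 = (-5569/100)**2 = 31013761/10000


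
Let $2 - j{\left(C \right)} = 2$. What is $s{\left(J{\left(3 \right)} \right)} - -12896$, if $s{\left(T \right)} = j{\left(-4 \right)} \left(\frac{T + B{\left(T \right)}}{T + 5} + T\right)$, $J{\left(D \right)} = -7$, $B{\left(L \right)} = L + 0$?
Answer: $12896$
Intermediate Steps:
$B{\left(L \right)} = L$
$j{\left(C \right)} = 0$ ($j{\left(C \right)} = 2 - 2 = 0$)
$s{\left(T \right)} = 0$ ($s{\left(T \right)} = 0 \left(\frac{T + T}{T + 5} + T\right) = 0 \left(\frac{2 T}{5 + T} + T\right) = 0 \left(T + \frac{2 T}{5 + T}\right) = 0$)
$s{\left(J{\left(3 \right)} \right)} - -12896 = 0 - -12896 = 0 + 12896 = 12896$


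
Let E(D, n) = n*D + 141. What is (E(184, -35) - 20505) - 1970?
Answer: -28774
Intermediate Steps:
E(D, n) = 141 + D*n (E(D, n) = D*n + 141 = 141 + D*n)
(E(184, -35) - 20505) - 1970 = ((141 + 184*(-35)) - 20505) - 1970 = ((141 - 6440) - 20505) - 1970 = (-6299 - 20505) - 1970 = -26804 - 1970 = -28774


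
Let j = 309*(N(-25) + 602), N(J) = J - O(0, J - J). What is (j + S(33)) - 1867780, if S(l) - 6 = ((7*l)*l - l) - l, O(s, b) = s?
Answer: -1681924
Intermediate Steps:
N(J) = J (N(J) = J - 1*0 = J + 0 = J)
j = 178293 (j = 309*(-25 + 602) = 309*577 = 178293)
S(l) = 6 - 2*l + 7*l² (S(l) = 6 + (((7*l)*l - l) - l) = 6 + ((7*l² - l) - l) = 6 + ((-l + 7*l²) - l) = 6 + (-2*l + 7*l²) = 6 - 2*l + 7*l²)
(j + S(33)) - 1867780 = (178293 + (6 - 2*33 + 7*33²)) - 1867780 = (178293 + (6 - 66 + 7*1089)) - 1867780 = (178293 + (6 - 66 + 7623)) - 1867780 = (178293 + 7563) - 1867780 = 185856 - 1867780 = -1681924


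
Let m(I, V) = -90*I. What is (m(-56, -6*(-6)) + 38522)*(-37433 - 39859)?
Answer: -3366994104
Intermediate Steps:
(m(-56, -6*(-6)) + 38522)*(-37433 - 39859) = (-90*(-56) + 38522)*(-37433 - 39859) = (5040 + 38522)*(-77292) = 43562*(-77292) = -3366994104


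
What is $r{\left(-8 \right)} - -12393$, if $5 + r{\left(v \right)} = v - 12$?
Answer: $12368$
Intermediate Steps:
$r{\left(v \right)} = -17 + v$ ($r{\left(v \right)} = -5 + \left(v - 12\right) = -5 + \left(-12 + v\right) = -17 + v$)
$r{\left(-8 \right)} - -12393 = \left(-17 - 8\right) - -12393 = -25 + 12393 = 12368$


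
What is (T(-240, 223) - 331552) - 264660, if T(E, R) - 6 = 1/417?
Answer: -248617901/417 ≈ -5.9621e+5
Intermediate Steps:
T(E, R) = 2503/417 (T(E, R) = 6 + 1/417 = 2503/417)
(T(-240, 223) - 331552) - 264660 = (2503/417 - 331552) - 264660 = -138254681/417 - 264660 = -248617901/417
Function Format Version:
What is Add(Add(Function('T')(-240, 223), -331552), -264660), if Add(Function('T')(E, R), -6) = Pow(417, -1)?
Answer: Rational(-248617901, 417) ≈ -5.9621e+5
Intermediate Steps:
Function('T')(E, R) = Rational(2503, 417) (Function('T')(E, R) = Add(6, Pow(417, -1)) = Add(6, Rational(1, 417)) = Rational(2503, 417))
Add(Add(Function('T')(-240, 223), -331552), -264660) = Add(Add(Rational(2503, 417), -331552), -264660) = Add(Rational(-138254681, 417), -264660) = Rational(-248617901, 417)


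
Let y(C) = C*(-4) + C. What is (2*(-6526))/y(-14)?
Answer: -6526/21 ≈ -310.76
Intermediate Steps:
y(C) = -3*C (y(C) = -4*C + C = -3*C)
(2*(-6526))/y(-14) = (2*(-6526))/((-3*(-14))) = -13052/42 = -13052*1/42 = -6526/21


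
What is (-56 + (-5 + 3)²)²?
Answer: 2704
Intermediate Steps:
(-56 + (-5 + 3)²)² = (-56 + (-2)²)² = (-56 + 4)² = (-52)² = 2704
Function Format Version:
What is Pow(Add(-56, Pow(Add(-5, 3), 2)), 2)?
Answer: 2704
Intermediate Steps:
Pow(Add(-56, Pow(Add(-5, 3), 2)), 2) = Pow(Add(-56, Pow(-2, 2)), 2) = Pow(Add(-56, 4), 2) = Pow(-52, 2) = 2704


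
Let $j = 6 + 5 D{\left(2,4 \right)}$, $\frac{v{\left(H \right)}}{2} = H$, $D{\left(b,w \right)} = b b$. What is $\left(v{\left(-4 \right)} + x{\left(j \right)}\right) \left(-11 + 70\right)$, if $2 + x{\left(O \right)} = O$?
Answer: $944$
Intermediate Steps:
$D{\left(b,w \right)} = b^{2}$
$v{\left(H \right)} = 2 H$
$j = 26$ ($j = 6 + 5 \cdot 2^{2} = 6 + 5 \cdot 4 = 6 + 20 = 26$)
$x{\left(O \right)} = -2 + O$
$\left(v{\left(-4 \right)} + x{\left(j \right)}\right) \left(-11 + 70\right) = \left(2 \left(-4\right) + \left(-2 + 26\right)\right) \left(-11 + 70\right) = \left(-8 + 24\right) 59 = 16 \cdot 59 = 944$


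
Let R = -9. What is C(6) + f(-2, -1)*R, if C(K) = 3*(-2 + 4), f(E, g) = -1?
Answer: 15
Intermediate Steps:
C(K) = 6 (C(K) = 3*2 = 6)
C(6) + f(-2, -1)*R = 6 - 1*(-9) = 6 + 9 = 15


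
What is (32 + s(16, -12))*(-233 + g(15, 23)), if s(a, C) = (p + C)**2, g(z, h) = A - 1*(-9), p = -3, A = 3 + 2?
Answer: -56283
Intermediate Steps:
A = 5
g(z, h) = 14 (g(z, h) = 5 - 1*(-9) = 5 + 9 = 14)
s(a, C) = (-3 + C)**2
(32 + s(16, -12))*(-233 + g(15, 23)) = (32 + (-3 - 12)**2)*(-233 + 14) = (32 + (-15)**2)*(-219) = (32 + 225)*(-219) = 257*(-219) = -56283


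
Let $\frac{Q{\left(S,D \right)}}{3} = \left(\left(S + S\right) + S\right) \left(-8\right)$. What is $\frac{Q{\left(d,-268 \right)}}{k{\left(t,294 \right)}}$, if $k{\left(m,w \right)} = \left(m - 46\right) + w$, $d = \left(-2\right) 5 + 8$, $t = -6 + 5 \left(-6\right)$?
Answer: $\frac{36}{53} \approx 0.67924$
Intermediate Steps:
$t = -36$ ($t = -6 - 30 = -36$)
$d = -2$ ($d = -10 + 8 = -2$)
$k{\left(m,w \right)} = -46 + m + w$ ($k{\left(m,w \right)} = \left(-46 + m\right) + w = -46 + m + w$)
$Q{\left(S,D \right)} = - 72 S$ ($Q{\left(S,D \right)} = 3 \left(\left(S + S\right) + S\right) \left(-8\right) = 3 \left(2 S + S\right) \left(-8\right) = 3 \cdot 3 S \left(-8\right) = 3 \left(- 24 S\right) = - 72 S$)
$\frac{Q{\left(d,-268 \right)}}{k{\left(t,294 \right)}} = \frac{\left(-72\right) \left(-2\right)}{-46 - 36 + 294} = \frac{144}{212} = 144 \cdot \frac{1}{212} = \frac{36}{53}$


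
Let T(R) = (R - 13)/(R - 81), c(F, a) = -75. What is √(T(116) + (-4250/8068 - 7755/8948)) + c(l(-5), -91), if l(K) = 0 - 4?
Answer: -75 + √154563294115202595/315842030 ≈ -73.755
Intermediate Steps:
l(K) = -4
T(R) = (-13 + R)/(-81 + R)
√(T(116) + (-4250/8068 - 7755/8948)) + c(l(-5), -91) = √((-13 + 116)/(-81 + 116) + (-4250/8068 - 7755/8948)) - 75 = √(103/35 + (-4250*1/8068 - 7755*1/8948)) - 75 = √((1/35)*103 + (-2125/4034 - 7755/8948)) - 75 = √(103/35 - 25149085/18048116) - 75 = √(978737973/631684060) - 75 = √154563294115202595/315842030 - 75 = -75 + √154563294115202595/315842030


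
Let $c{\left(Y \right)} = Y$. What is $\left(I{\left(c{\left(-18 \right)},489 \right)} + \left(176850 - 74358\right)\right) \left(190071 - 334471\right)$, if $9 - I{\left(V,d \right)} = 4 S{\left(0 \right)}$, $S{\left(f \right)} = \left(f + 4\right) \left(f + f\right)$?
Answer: $-14801144400$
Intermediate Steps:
$S{\left(f \right)} = 2 f \left(4 + f\right)$ ($S{\left(f \right)} = \left(4 + f\right) 2 f = 2 f \left(4 + f\right)$)
$I{\left(V,d \right)} = 9$ ($I{\left(V,d \right)} = 9 - 4 \cdot 2 \cdot 0 \left(4 + 0\right) = 9 - 4 \cdot 2 \cdot 0 \cdot 4 = 9 - 4 \cdot 0 = 9 - 0 = 9 + 0 = 9$)
$\left(I{\left(c{\left(-18 \right)},489 \right)} + \left(176850 - 74358\right)\right) \left(190071 - 334471\right) = \left(9 + \left(176850 - 74358\right)\right) \left(190071 - 334471\right) = \left(9 + 102492\right) \left(-144400\right) = 102501 \left(-144400\right) = -14801144400$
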